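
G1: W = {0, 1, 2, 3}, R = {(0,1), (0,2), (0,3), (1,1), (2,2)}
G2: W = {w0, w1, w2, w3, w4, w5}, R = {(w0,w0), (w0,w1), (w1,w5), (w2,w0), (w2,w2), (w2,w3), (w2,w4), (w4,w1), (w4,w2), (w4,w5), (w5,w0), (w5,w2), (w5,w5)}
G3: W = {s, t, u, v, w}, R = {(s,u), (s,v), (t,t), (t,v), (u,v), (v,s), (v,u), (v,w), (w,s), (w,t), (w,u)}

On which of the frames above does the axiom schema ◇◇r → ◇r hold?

This is the axiom for transitivity; its first-order frame correspondent is ∀x ∀y ∀z (Rxy ∧ Ryz → Rxz).
G1: satisfies the condition.
G2: fails — Rw1w5 and Rw5w2 but not Rw1w2.
G3: fails — Ruv and Rvw but not Ruw.

G1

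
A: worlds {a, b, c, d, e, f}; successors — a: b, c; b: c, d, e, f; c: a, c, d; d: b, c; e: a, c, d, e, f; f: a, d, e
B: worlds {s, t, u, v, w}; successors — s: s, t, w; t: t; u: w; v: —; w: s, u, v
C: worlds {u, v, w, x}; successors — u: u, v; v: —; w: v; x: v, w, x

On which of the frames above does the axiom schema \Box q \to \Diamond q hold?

Frame correspondent (Sahlqvist): \forall x \exists y Rxy — i.e. seriality.
A: satisfies the condition.
B: fails — world v has no successor.
C: fails — world v has no successor.

A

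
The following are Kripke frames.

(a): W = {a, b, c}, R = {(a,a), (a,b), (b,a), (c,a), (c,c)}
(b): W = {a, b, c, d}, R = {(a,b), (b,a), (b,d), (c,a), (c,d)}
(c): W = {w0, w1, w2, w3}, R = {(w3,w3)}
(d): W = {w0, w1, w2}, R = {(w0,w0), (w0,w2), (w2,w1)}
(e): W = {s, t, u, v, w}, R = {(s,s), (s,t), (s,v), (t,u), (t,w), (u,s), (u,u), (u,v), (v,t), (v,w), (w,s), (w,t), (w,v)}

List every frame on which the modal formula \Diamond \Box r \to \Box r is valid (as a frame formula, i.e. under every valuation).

(c)

This is the axiom for the Euclidean property; its first-order frame correspondent is \forall x \forall y \forall z (Rxy \wedge Rxz \to Ryz).
(a): fails — Rab and Rab but not Rbb.
(b): fails — Rab and Rab but not Rbb.
(c): ✓.
(d): fails — Rw0w2 and Rw0w2 but not Rw2w2.
(e): fails — Rsv and Rsv but not Rvv.
Valid on: (c).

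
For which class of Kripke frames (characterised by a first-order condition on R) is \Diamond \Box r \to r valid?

symmetry

This is a form of the B axiom.
Its frame correspondent is symmetry — \forall x \forall y (Rxy \to Ryx).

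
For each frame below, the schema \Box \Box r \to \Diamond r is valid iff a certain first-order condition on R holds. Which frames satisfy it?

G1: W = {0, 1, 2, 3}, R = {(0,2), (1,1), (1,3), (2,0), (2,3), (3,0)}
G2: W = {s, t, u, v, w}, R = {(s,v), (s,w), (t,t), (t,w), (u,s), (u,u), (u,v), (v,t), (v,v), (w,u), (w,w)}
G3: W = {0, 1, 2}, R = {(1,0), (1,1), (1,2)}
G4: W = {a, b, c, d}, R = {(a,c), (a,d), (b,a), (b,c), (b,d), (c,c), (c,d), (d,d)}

G2, G4

The schema corresponds to a generalized confluence (Geach) condition: \forall x \exists w (x R^2 w \wedge xRw).
G1: fails — at 0 but no w with 0R²w and 0Rw.
G2: holds.
G3: fails — at 0 but no w with 0R²w and 0Rw.
G4: holds.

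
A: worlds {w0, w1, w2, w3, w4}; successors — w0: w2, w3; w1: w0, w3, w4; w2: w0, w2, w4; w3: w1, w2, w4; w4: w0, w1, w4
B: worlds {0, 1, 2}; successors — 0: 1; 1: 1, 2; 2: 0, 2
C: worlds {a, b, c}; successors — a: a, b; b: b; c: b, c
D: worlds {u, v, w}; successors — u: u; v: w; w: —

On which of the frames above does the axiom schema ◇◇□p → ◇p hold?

This is the axiom for a generalized confluence (Geach) condition; its first-order frame correspondent is ∀x ∀y (xR²y → ∃w (yRw ∧ xRw)).
A: fails — w0R²w4 but no w with w4Rw and w0Rw.
B: fails — 0R²2 but no w with 2Rw and 0Rw.
C: condition met.
D: condition met.
Valid on: C, D.

C, D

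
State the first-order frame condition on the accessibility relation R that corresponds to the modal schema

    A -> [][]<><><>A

This is a Sahlqvist (Geach-type) schema ◇^0□^0A → □^2◇^3A.
First-order correspondent: forall x forall z (x R^2 z -> exists w (x = w & z R^3 w)).

forall x forall z (x R^2 z -> exists w (x = w & z R^3 w))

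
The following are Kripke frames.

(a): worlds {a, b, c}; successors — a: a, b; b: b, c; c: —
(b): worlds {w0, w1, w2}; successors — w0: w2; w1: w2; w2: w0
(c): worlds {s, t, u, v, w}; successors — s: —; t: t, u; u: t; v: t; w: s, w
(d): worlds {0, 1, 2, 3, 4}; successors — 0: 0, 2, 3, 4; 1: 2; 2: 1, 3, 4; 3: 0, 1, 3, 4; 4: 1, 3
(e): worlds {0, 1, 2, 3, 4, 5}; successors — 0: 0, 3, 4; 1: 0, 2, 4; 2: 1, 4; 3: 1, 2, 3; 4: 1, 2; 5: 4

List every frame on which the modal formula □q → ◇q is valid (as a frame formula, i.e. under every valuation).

This is the axiom for seriality; its first-order frame correspondent is ∀x ∃y Rxy.
(a): fails — world c has no successor.
(b): holds.
(c): fails — world s has no successor.
(d): holds.
(e): holds.

(b), (d), (e)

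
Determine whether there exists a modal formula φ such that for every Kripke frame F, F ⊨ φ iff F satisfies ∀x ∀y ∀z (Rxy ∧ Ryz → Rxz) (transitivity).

Yes — defined by □p → □□p

This is a Sahlqvist condition; the 4 axiom □p → □□p defines it.
Suppose □p→□□p is valid. Take Rxy, Ryz and set V(p)={w : Rxw}. Then □p at x, so □□p at x, so □p at y, so p at z, i.e. Rxz.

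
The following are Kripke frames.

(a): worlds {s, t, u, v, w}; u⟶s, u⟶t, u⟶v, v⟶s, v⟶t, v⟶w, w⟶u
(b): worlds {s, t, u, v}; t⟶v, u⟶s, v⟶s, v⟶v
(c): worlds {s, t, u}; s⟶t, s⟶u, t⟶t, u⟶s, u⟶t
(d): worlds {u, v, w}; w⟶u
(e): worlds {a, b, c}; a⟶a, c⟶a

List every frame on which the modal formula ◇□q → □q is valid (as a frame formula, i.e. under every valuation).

(e)

The schema corresponds to the Euclidean property: ∀x ∀y ∀z (Rxy ∧ Rxz → Ryz).
(a): fails — Ruv and Ruv but not Rvv.
(b): fails — Rus and Rus but not Rss.
(c): fails — Rsu and Rsu but not Ruu.
(d): fails — Rwu and Rwu but not Ruu.
(e): condition met.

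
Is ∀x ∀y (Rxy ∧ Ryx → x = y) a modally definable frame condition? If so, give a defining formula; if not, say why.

Not definable by any modal formula

Any modally definable frame class is closed under surjective bounded morphisms.
The 6-cycle (worlds 0,1,2,3,4,5 with 0→1→2→3→4→5→0) is antisymmetric. Sending even-indexed worlds to a and odd-indexed worlds to b is a surjective bounded morphism onto the two-world frame with a↔b, which is not antisymmetric.
Hence antisymmetry is not modally definable.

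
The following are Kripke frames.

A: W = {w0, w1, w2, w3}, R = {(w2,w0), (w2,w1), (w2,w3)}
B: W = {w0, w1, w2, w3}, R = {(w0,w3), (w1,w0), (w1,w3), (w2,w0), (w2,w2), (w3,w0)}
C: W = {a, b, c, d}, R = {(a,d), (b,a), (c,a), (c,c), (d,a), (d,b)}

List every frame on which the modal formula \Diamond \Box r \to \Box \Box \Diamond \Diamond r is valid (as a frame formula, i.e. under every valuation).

This is the axiom for a generalized confluence (Geach) condition; its first-order frame correspondent is \forall x \forall y \forall z ((xRy \wedge x R^2 z) \to \exists w (yRw \wedge z R^2 w)).
A: holds.
B: fails — w1Rw0, w1R²w0 but no w with w0Rw and w0R²w.
C: fails — aRd, aR²b but no w with dRw and bR²w.

A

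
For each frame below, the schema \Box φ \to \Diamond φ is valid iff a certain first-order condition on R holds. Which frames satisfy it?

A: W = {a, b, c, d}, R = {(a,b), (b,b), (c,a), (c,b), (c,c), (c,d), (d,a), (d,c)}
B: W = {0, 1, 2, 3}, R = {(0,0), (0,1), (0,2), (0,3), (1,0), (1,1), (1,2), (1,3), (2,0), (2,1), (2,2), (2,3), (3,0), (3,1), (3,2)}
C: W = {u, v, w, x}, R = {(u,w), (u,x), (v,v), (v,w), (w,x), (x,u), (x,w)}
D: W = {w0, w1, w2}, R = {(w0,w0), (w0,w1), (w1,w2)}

Frame correspondent (Sahlqvist): \forall x \exists y Rxy — i.e. seriality.
A: holds.
B: holds.
C: holds.
D: fails — world w2 has no successor.
Valid on: A, B, C.

A, B, C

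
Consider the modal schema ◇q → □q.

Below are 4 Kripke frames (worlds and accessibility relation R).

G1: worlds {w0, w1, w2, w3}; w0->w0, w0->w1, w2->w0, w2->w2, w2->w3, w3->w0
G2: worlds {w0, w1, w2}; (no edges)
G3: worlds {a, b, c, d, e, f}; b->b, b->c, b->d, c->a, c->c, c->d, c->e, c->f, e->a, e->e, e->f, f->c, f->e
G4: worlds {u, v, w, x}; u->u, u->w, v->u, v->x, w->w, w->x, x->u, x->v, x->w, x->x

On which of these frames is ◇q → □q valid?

The schema corresponds to partial functionality: ∀x ∀y ∀z (Rxy ∧ Rxz → y = z).
G1: fails — w0 sees both w0 and w1.
G2: condition met.
G3: fails — b sees both b and c.
G4: fails — u sees both u and w.

G2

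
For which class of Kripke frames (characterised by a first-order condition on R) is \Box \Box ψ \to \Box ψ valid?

density

This is the C4 axiom.
Its frame correspondent is density — \forall x \forall y (Rxy \to \exists z (Rxz \wedge Rzy)).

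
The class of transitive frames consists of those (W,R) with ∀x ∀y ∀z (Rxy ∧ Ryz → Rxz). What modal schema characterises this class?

□p → □□p

A defining formula is □p → □□p (the 4 axiom).
Suppose □p→□□p is valid. Take Rxy, Ryz and set V(p)={w : Rxw}. Then □p at x, so □□p at x, so □p at y, so p at z, i.e. Rxz.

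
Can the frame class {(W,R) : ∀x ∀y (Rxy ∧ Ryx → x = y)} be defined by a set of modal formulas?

If a class were modally definable it would be closed under surjective bounded morphisms (Goldblatt–Thomason).
The 4-cycle (worlds a,b,c,d with a→b→c→d→a) is antisymmetric. Sending even-indexed worlds to • and odd-indexed worlds to ∘ is a surjective bounded morphism onto the two-world frame with •↔∘, which is not antisymmetric.
So the class is not modally definable.

No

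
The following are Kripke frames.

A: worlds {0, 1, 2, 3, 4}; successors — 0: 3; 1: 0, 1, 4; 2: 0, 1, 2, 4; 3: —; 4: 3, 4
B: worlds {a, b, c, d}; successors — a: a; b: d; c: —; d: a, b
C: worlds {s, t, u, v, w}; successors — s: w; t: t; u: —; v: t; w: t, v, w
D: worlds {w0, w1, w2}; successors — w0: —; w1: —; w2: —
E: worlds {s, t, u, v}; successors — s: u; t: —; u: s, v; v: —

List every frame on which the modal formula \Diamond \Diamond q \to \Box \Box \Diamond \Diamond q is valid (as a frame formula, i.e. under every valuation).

The schema corresponds to a generalized confluence (Geach) condition: \forall x \forall y \forall z ((x R^2 y \wedge x R^2 z) \to \exists w (y = w \wedge z R^2 w)).
A: fails — 1R²0, 1R²0 but no w with 0=w and 0R²w.
B: fails — bR²b, bR²a but no w with b=w and aR²w.
C: fails — sR²v, sR²t but no w* with v=w* and tR²w*.
D: ✓.
E: fails — sR²s, sR²v but no w with s=w and vR²w.

D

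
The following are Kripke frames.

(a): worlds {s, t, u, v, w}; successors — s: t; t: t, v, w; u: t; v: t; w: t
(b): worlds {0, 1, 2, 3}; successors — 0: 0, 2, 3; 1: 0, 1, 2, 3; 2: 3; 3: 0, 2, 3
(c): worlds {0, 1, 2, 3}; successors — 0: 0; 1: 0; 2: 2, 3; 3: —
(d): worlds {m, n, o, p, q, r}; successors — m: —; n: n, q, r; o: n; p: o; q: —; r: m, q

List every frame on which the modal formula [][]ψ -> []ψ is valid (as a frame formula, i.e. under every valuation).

This is the axiom for density; its first-order frame correspondent is forall x forall y (Rxy -> exists z (Rxz & Rzy)).
(a): condition met.
(b): condition met.
(c): condition met.
(d): fails — Rrm but no z with Rrz and Rzm.
Valid on: (a), (b), (c).

(a), (b), (c)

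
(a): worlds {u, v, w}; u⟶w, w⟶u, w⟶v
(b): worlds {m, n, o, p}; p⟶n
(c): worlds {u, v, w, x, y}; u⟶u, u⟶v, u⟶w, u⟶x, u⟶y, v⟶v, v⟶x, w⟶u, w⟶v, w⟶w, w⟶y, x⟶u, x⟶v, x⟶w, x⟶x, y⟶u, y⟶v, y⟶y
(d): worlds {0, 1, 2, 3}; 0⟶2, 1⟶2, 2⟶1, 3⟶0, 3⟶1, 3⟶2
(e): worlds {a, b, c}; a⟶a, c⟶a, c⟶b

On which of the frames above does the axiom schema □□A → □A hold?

(c)

Frame correspondent (Sahlqvist): ∀x ∀y (Rxy → ∃z (Rxz ∧ Rzy)) — i.e. density.
(a): fails — Rwu but no z with Rwz and Rzu.
(b): fails — Rpn but no z with Rpz and Rzn.
(c): condition met.
(d): fails — R12 but no z with R1z and Rz2.
(e): fails — Rcb but no z with Rcz and Rzb.
Valid on: (c).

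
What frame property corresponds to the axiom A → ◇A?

reflexivity: ∀x Rxx

This is a form of the T axiom.
Its frame correspondent is reflexivity — ∀x Rxx.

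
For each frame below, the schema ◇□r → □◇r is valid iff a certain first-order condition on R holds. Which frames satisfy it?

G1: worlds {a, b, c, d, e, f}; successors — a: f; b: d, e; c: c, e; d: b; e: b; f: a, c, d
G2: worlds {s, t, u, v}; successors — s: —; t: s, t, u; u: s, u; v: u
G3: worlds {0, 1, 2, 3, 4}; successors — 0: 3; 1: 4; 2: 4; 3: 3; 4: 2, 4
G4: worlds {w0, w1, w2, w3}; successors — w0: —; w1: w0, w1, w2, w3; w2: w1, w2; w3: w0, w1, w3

G3

The schema corresponds to convergence: ∀x ∀y ∀z (Rxy ∧ Rxz → ∃w (Ryw ∧ Rzw)).
G1: fails — Rcc and Rce but c and e have no common successor.
G2: fails — Rts and Rts but s and s have no common successor.
G3: ✓.
G4: fails — Rw1w2 and Rw1w0 but w2 and w0 have no common successor.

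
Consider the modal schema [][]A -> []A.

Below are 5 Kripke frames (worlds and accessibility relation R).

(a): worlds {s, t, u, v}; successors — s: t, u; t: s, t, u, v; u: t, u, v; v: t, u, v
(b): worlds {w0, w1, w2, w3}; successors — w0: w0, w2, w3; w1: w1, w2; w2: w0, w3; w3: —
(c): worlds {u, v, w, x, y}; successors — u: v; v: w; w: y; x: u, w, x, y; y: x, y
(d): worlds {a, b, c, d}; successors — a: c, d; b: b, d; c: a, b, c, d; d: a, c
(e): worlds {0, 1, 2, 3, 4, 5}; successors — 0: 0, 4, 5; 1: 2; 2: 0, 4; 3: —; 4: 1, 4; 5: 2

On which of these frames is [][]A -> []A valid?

(a), (b), (d)

The schema corresponds to density: forall x forall y (Rxy -> exists z (Rxz & Rzy)).
(a): satisfies the condition.
(b): satisfies the condition.
(c): fails — Ruv but no z with Ruz and Rzv.
(d): satisfies the condition.
(e): fails — R12 but no z with R1z and Rz2.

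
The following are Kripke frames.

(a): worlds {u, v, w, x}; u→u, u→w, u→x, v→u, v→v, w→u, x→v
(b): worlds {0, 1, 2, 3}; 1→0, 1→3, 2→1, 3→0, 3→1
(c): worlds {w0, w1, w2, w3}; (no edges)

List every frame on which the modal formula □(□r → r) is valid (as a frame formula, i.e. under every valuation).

Frame correspondent (Sahlqvist): ∀x ∀y (Rxy → Ryy) — i.e. shift-reflexivity.
(a): fails — Ruw but not Rww.
(b): fails — R10 but not R00.
(c): satisfies the condition.
Valid on: (c).

(c)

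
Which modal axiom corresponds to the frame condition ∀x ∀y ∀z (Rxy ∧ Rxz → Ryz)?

◇ψ → □◇ψ

This is the Euclidean property; the standard corresponding axiom is 5: ◇ψ → □◇ψ.
Suppose ◇ψ→□◇ψ is valid. Take Rxy, Rxz and set V(ψ)={y}. Then ◇ψ at x, so □◇ψ at x, so ◇ψ at z, so some w with Rzw has ψ; w=y, i.e. Rzy. By symmetry of the argument, Ryz.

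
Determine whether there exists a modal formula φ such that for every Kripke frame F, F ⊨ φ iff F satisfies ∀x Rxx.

This is a Sahlqvist condition; the T axiom □r → r defines it.
Suppose □r→r is valid. At any x set V(r)={w : Rxw}. Then □r holds at x, so r holds at x, i.e. Rxx.

Yes, by □r → r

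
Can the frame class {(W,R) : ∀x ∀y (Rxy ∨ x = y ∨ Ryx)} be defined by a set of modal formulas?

No — not modally definable

Modal frame validity is preserved under disjoint unions.
Take 3 disjoint single-world reflexive frames: each is trivially connected, but their disjoint union has 3 worlds with no edge between distinct components, so it is not connected.
So no modal formula (or set of formulas) defines exactly the connected frames.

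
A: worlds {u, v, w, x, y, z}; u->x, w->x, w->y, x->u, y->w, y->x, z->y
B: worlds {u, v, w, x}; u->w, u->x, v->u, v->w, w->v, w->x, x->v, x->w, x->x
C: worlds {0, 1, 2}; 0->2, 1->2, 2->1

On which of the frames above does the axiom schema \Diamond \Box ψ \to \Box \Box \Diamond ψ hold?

This is the axiom for a generalized confluence (Geach) condition; its first-order frame correspondent is \forall x \forall y \forall z ((xRy \wedge x R^2 z) \to \exists w (yRw \wedge zRw)).
A: fails — uRx, uR²u but no t with xRt and uRt.
B: fails — uRw, uR²v but no t with wRt and vRt.
C: fails — 0R2, 0R²1 but no w with 2Rw and 1Rw.

none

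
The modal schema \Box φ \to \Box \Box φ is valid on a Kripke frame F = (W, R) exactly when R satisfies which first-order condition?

Suppose □φ→□□φ is valid. Take Rxy, Ryz and set V(φ)={w : Rxw}. Then □φ at x, so □□φ at x, so □φ at y, so φ at z, i.e. Rxz.

Transitivity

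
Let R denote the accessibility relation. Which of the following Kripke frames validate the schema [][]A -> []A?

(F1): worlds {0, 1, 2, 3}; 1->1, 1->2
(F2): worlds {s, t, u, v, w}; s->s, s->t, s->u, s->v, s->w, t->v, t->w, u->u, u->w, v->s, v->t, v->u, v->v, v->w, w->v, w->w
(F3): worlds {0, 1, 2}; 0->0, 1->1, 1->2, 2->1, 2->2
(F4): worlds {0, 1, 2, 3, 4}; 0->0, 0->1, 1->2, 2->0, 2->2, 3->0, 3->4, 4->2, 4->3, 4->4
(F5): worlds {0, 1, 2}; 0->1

(F1), (F2), (F3), (F4)

This is the axiom for density; its first-order frame correspondent is forall x forall y (Rxy -> exists z (Rxz & Rzy)).
(F1): holds.
(F2): holds.
(F3): holds.
(F4): holds.
(F5): fails — R01 but no z with R0z and Rz1.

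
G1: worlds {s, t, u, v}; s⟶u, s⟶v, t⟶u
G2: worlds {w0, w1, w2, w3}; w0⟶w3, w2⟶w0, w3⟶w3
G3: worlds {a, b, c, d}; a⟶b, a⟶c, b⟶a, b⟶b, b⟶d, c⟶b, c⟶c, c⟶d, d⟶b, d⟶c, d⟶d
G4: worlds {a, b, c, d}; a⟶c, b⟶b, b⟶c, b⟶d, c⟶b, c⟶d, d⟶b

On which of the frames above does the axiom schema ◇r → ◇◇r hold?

G3

This is the axiom for a generalized confluence (Geach) condition; its first-order frame correspondent is ∀x ∀y (xRy → ∃w (y = w ∧ xR²w)).
G1: fails — sRu but no w with u=w and sR²w.
G2: fails — w2Rw0 but no w with w0=w and w2R²w.
G3: condition met.
G4: fails — aRc but no w with c=w and aR²w.
Valid on: G3.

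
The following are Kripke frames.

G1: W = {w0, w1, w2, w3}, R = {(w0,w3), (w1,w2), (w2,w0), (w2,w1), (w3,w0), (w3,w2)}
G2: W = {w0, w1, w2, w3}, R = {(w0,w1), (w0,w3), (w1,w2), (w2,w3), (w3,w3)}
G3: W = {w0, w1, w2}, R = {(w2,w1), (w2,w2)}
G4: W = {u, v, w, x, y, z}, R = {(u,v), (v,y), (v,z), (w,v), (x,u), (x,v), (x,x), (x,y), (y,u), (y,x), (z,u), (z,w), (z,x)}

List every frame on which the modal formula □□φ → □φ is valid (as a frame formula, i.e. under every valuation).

The schema corresponds to density: ∀x ∀y (Rxy → ∃z (Rxz ∧ Rzy)).
G1: fails — Rw1w2 but no z with Rw1z and Rzw2.
G2: fails — Rw1w2 but no z with Rw1z and Rzw2.
G3: ✓.
G4: fails — Ruv but no t with Rut and Rtv.

G3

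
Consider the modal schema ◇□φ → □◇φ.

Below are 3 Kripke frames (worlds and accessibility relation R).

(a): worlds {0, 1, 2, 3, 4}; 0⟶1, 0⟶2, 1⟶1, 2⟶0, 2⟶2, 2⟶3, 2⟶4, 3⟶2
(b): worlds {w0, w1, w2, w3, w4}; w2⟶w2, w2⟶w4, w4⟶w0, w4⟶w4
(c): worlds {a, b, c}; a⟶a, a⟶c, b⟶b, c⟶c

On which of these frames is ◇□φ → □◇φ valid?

Frame correspondent (Sahlqvist): ∀x ∀y ∀z (Rxy ∧ Rxz → ∃w (Ryw ∧ Rzw)) — i.e. convergence.
(a): fails — R02 and R01 but 2 and 1 have no common successor.
(b): fails — Rw4w0 and Rw4w0 but w0 and w0 have no common successor.
(c): holds.

(c)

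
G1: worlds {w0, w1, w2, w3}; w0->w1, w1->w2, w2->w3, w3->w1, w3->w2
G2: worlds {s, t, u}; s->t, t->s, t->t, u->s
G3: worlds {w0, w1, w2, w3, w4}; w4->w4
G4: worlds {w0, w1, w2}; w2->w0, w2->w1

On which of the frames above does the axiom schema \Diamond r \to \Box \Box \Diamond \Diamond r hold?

This is the axiom for a generalized confluence (Geach) condition; its first-order frame correspondent is \forall x \forall y \forall z ((xRy \wedge x R^2 z) \to \exists w (y = w \wedge z R^2 w)).
G1: fails — w2Rw3, w2R²w2 but no w with w3=w and w2R²w.
G2: ✓.
G3: ✓.
G4: ✓.

G2, G3, G4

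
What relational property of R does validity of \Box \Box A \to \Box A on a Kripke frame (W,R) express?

This is the C4 axiom.
It corresponds to density: \forall x \forall y (Rxy \to \exists z (Rxz \wedge Rzy)).

Density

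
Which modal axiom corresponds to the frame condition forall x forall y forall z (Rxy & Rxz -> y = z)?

◇r → □r

A defining formula is ◇r → □r (the CD axiom).
Suppose ◇r→□r is valid. Take Rxy, Rxz and set V(r)={y}. Then ◇r at x, so □r at x, so r at z, i.e. z=y.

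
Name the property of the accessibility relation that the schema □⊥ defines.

□⊥ is valid iff no world has any successor (otherwise □⊥ fails at any world with one).
Conversely, on a frame with emptiness of R the schema holds at every world under every valuation.
Frame condition: ∀x ∀y ¬Rxy.

Emptiness of R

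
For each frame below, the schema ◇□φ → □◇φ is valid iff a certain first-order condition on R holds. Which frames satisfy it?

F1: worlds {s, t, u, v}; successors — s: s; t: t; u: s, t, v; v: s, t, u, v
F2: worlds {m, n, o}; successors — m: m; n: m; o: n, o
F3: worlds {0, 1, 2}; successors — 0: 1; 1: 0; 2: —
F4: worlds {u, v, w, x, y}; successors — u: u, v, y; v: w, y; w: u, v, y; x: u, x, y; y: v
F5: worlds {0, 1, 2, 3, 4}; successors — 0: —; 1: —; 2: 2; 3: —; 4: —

F3, F5

Frame correspondent (Sahlqvist): ∀x ∀y ∀z (Rxy ∧ Rxz → ∃w (Ryw ∧ Rzw)) — i.e. convergence.
F1: fails — Rut and Rus but t and s have no common successor.
F2: fails — Roo and Ron but o and n have no common successor.
F3: satisfies the condition.
F4: fails — Ruv and Ruy but v and y have no common successor.
F5: satisfies the condition.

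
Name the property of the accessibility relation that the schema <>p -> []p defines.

Suppose ◇p→□p is valid. Take Rxy, Rxz and set V(p)={y}. Then ◇p at x, so □p at x, so p at z, i.e. z=y.

partial functionality: forall x forall y forall z (Rxy & Rxz -> y = z)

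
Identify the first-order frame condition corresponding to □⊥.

□⊥ is valid iff no world has any successor (otherwise □⊥ fails at any world with one).

Emptiness of R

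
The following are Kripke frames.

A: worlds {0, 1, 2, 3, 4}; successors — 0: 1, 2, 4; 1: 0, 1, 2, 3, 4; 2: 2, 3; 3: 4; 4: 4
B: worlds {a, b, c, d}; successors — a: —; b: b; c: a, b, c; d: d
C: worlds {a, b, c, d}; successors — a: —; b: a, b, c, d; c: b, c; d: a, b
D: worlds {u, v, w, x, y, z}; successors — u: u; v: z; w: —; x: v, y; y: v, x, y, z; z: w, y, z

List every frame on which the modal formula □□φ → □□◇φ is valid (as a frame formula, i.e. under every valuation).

Frame correspondent (Sahlqvist): ∀x ∀z (xR²z → ∃w (xR²w ∧ zRw)) — i.e. a generalized confluence (Geach) condition.
A: ✓.
B: fails — cR²a but no w with cR²w and aRw.
C: fails — bR²a but no w with bR²w and aRw.
D: fails — vR²w but no t with vR²t and wRt.

A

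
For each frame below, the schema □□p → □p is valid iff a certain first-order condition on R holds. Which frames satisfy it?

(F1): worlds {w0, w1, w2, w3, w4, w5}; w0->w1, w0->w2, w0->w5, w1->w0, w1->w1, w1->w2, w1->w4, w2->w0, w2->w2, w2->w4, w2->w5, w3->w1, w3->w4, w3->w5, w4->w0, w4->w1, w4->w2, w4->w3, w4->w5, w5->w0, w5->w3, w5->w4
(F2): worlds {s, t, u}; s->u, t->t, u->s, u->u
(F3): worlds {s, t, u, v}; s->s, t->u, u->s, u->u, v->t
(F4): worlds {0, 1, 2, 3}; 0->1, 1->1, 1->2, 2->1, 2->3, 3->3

The schema corresponds to density: ∀x ∀y (Rxy → ∃z (Rxz ∧ Rzy)).
(F1): satisfies the condition.
(F2): satisfies the condition.
(F3): fails — Rvt but no z with Rvz and Rzt.
(F4): satisfies the condition.
Valid on: (F1), (F2), (F4).

(F1), (F2), (F4)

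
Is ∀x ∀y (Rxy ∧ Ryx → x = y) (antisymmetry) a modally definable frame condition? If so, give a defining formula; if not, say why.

Modal frame validity is preserved under surjective bounded morphisms.
The 8-cycle (worlds a,b,c,d,e,f,g,h with a→b→c→d→e→f→g→h→a) is antisymmetric. Sending even-indexed worlds to a and odd-indexed worlds to b is a surjective bounded morphism onto the two-world frame with a↔b, which is not antisymmetric.
Hence antisymmetry is not modally definable.

No — not modally definable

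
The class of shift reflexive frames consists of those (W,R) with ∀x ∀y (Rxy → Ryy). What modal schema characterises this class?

□(□r → r)

The condition is shift-reflexivity. The T□ schema □(□r → r) defines it.
Suppose □(□r→r) is valid. Take Rxy and set V(r)={w : Ryw}. Then at y, □r holds; since □(□r→r) at x, □r→r at y, so r at y, i.e. Ryy.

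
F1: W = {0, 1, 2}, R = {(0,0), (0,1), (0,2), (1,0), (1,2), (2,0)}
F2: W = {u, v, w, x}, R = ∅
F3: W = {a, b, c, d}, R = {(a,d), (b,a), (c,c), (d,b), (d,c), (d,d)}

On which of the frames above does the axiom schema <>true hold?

F1, F3

Frame correspondent (Sahlqvist): forall x exists y Rxy — i.e. seriality.
F1: holds.
F2: fails — world u has no successor.
F3: holds.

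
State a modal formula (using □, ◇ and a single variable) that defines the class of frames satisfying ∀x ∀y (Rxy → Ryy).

□(□p → p)

This is shift-reflexivity; the standard corresponding axiom is T□: □(□p → p).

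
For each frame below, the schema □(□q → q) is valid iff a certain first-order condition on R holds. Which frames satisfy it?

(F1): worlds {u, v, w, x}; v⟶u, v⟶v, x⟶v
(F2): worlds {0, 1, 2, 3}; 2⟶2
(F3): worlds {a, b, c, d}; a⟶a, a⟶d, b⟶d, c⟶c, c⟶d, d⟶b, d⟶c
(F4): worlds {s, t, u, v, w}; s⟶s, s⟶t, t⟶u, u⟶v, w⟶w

(F2)

This is the axiom for shift-reflexivity; its first-order frame correspondent is ∀x ∀y (Rxy → Ryy).
(F1): fails — Rvu but not Ruu.
(F2): holds.
(F3): fails — Rcd but not Rdd.
(F4): fails — Ruv but not Rvv.
Valid on: (F2).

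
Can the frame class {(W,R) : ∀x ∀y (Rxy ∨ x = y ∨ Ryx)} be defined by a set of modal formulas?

Modal frame validity is preserved under disjoint unions.
Take 4 disjoint single-world reflexive frames: each is trivially connected, but their disjoint union has 4 worlds with no edge between distinct components, so it is not connected.
So the class is not modally definable.

Not definable by any modal formula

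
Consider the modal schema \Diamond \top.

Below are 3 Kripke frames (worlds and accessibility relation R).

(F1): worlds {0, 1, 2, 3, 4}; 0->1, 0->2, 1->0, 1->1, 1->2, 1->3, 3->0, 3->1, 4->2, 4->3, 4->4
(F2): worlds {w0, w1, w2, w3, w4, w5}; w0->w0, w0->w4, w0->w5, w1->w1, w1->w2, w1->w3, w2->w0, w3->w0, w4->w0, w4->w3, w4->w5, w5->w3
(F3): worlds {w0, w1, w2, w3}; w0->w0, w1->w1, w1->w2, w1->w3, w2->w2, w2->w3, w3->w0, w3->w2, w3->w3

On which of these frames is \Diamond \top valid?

(F2), (F3)

The schema corresponds to seriality: \forall x \exists y Rxy.
(F1): fails — world 2 has no successor.
(F2): satisfies the condition.
(F3): satisfies the condition.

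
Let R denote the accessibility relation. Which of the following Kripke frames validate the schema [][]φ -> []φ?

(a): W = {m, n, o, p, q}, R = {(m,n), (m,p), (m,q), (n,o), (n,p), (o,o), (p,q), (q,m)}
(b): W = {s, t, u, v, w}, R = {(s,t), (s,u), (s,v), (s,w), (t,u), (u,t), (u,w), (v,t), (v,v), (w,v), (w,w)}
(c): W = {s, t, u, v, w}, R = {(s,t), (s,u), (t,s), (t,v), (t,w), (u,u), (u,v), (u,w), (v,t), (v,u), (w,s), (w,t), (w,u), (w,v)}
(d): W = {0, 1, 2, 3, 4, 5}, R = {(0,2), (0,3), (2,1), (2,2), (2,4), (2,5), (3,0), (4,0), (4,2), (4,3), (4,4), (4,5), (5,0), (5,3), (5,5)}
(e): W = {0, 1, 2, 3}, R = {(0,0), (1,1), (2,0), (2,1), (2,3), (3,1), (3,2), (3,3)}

The schema corresponds to density: forall x forall y (Rxy -> exists z (Rxz & Rzy)).
(a): fails — Rqm but no z with Rqz and Rzm.
(b): fails — Rut but no z with Ruz and Rzt.
(c): fails — Rvt but no z with Rvz and Rzt.
(d): fails — R03 but no z with R0z and Rz3.
(e): holds.

(e)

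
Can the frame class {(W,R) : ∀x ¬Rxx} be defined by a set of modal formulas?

No — not modally definable

If a class were modally definable it would be closed under surjective bounded morphisms (Goldblatt–Thomason).
The 3-cycle (worlds w0,w1,w2 with w0→w1→w2→w0) is irreflexive, and the map sending every world to a single reflexive point • is a surjective bounded morphism (forth: every edge maps to (•,•); back: every world has a successor). So any modal formula valid on the 3-cycle is also valid on the reflexive point, which is not irreflexive.
Hence irreflexivity is not modally definable.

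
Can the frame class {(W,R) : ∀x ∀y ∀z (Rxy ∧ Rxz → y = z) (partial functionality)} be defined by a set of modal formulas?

The condition is partial functionality. A defining modal formula is ◇q → □q.

Yes, by ◇q → □q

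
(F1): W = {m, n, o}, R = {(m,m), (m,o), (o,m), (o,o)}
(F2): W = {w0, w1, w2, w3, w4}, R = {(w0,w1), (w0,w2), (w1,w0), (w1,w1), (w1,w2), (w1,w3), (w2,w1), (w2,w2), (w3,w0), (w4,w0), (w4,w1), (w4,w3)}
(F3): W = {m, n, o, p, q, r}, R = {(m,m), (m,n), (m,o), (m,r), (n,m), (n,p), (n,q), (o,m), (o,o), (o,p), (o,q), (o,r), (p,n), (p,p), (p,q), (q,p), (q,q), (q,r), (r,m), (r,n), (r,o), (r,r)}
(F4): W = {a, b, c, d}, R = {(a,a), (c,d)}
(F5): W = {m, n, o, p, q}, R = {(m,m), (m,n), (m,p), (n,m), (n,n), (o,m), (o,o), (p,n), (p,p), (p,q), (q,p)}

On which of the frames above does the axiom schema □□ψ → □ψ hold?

Frame correspondent (Sahlqvist): ∀x ∀y (Rxy → ∃z (Rxz ∧ Rzy)) — i.e. density.
(F1): satisfies the condition.
(F2): fails — Rw3w0 but no z with Rw3z and Rzw0.
(F3): satisfies the condition.
(F4): fails — Rcd but no z with Rcz and Rzd.
(F5): satisfies the condition.
Valid on: (F1), (F3), (F5).

(F1), (F3), (F5)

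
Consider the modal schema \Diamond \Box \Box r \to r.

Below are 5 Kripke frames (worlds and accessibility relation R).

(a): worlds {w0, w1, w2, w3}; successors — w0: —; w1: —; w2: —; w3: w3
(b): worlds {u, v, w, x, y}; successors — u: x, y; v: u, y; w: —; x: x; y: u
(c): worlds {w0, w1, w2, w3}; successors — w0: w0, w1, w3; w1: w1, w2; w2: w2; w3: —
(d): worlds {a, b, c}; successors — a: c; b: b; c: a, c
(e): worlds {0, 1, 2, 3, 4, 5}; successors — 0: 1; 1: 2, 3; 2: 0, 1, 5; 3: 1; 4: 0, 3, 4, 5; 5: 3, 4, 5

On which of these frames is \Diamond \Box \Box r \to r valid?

(a), (d)

This is the axiom for a generalized confluence (Geach) condition; its first-order frame correspondent is \forall x \forall y (xRy \to \exists w (y R^2 w \wedge x = w)).
(a): ✓.
(b): fails — uRx but no t with xR²t and u=t.
(c): fails — w0Rw1 but no w with w1R²w and w0=w.
(d): ✓.
(e): fails — 1R3 but no w with 3R²w and 1=w.
Valid on: (a), (d).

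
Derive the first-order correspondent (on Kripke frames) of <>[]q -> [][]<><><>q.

forall x forall y forall z ((xRy & x R^2 z) -> exists w (yRw & z R^3 w))

This is a Sahlqvist (Geach-type) schema ◇^1□^1q → □^2◇^3q.
Minimal-valuation argument: fix x; take any y with xR^1y and any z with xR^2z. Set V(q) to the set of worlds R-reachable from y in exactly 1 step. Then □^1q holds at y, so the antecedent holds at x; validity forces ◇^3q at z, giving a w with zR^3w and yR^1w.
First-order correspondent: forall x forall y forall z ((xRy & x R^2 z) -> exists w (yRw & z R^3 w)).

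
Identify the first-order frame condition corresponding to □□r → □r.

This is the C4 axiom.
Its frame correspondent is density — ∀x ∀y (Rxy → ∃z (Rxz ∧ Rzy)).

density: ∀x ∀y (Rxy → ∃z (Rxz ∧ Rzy))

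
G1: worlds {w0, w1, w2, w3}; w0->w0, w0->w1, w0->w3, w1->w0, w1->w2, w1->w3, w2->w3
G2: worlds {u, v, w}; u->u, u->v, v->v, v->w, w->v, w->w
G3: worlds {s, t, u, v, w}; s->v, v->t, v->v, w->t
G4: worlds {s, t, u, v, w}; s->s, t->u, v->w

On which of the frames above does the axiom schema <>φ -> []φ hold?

This is the axiom for partial functionality; its first-order frame correspondent is forall x forall y forall z (Rxy & Rxz -> y = z).
G1: fails — w0 sees both w0 and w1.
G2: fails — u sees both u and v.
G3: fails — v sees both t and v.
G4: ✓.
Valid on: G4.

G4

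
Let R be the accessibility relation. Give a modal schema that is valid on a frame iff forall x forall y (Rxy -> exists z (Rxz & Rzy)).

This is density; the standard corresponding axiom is C4: □□p → □p.
Suppose □□p→□p is valid. Take Rxy and set V(p)={w : xR²w}. Then □□p at x, so □p at x, so p at y, i.e. ∃z(Rxz∧Rzy).

□□p → □p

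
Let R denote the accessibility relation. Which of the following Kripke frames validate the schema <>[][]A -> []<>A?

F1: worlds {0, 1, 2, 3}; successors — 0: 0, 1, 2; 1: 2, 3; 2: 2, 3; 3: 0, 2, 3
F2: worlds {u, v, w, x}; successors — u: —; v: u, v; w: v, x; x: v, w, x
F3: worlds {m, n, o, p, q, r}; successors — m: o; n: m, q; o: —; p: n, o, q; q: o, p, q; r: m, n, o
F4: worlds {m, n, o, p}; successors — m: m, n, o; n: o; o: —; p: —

F1

Frame correspondent (Sahlqvist): forall x forall y forall z ((xRy & xRz) -> exists w (y R^2 w & zRw)) — i.e. a generalized confluence (Geach) condition.
F1: condition met.
F2: fails — vRu, vRu but no t with uR²t and uRt.
F3: fails — mRo, mRo but no w with oR²w and oRw.
F4: fails — mRm, mRo but no w with mR²w and oRw.
Valid on: F1.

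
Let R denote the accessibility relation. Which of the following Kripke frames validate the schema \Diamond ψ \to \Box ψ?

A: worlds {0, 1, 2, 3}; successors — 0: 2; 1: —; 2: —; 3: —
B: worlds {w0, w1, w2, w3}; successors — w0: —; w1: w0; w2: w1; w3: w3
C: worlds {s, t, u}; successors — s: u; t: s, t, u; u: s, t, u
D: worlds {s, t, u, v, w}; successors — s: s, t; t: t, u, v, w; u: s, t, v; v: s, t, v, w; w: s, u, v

The schema corresponds to partial functionality: \forall x \forall y \forall z (Rxy \wedge Rxz \to y = z).
A: ✓.
B: ✓.
C: fails — t sees both s and t.
D: fails — s sees both s and t.

A, B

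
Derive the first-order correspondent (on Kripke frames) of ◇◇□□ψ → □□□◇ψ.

This is a Sahlqvist (Geach-type) schema ◇^2□^2ψ → □^3◇^1ψ.
Minimal-valuation argument: fix x; take any y with xR^2y and any z with xR^3z. Set V(ψ) to the set of worlds R-reachable from y in exactly 2 steps. Then □^2ψ holds at y, so the antecedent holds at x; validity forces ◇^1ψ at z, giving a w with zR^1w and yR^2w.
First-order correspondent: ∀x ∀y ∀z ((xR²y ∧ xR³z) → ∃w (yR²w ∧ zRw)).

∀x ∀y ∀z ((xR²y ∧ xR³z) → ∃w (yR²w ∧ zRw))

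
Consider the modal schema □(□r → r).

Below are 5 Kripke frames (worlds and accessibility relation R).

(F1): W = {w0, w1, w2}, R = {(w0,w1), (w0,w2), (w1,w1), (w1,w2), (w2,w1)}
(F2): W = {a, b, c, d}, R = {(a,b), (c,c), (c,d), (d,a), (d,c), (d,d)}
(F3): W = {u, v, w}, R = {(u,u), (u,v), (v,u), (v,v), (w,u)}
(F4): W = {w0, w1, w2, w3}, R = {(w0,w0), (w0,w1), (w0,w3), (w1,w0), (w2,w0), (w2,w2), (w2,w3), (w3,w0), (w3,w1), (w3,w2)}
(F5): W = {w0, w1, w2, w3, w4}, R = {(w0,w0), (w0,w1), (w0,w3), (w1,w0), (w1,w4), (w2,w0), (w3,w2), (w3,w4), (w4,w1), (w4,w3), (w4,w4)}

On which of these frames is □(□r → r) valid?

The schema corresponds to shift-reflexivity: ∀x ∀y (Rxy → Ryy).
(F1): fails — Rw1w2 but not Rw2w2.
(F2): fails — Rab but not Rbb.
(F3): holds.
(F4): fails — Rw3w1 but not Rw1w1.
(F5): fails — Rw3w2 but not Rw2w2.
Valid on: (F3).

(F3)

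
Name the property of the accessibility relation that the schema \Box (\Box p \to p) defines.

Suppose □(□p→p) is valid. Take Rxy and set V(p)={w : Ryw}. Then at y, □p holds; since □(□p→p) at x, □p→p at y, so p at y, i.e. Ryy.

Shift-reflexivity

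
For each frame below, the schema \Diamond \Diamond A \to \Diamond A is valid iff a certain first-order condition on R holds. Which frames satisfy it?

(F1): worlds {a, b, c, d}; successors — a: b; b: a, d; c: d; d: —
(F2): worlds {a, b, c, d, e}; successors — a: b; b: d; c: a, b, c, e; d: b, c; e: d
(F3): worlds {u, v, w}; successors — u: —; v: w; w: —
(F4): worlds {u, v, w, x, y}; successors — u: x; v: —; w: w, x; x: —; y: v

Frame correspondent (Sahlqvist): \forall x \forall y \forall z (Rxy \wedge Ryz \to Rxz) — i.e. transitivity.
(F1): fails — Rab and Rba but not Raa.
(F2): fails — Rdc and Rce but not Rde.
(F3): ✓.
(F4): ✓.

(F3), (F4)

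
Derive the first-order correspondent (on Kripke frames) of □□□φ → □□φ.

∀x ∀z (xR²z → ∃w (xR³w ∧ z = w))

This is a Sahlqvist (Geach-type) schema ◇^0□^3φ → □^2◇^0φ.
Minimal-valuation argument: fix x; take any y with xR^0y and any z with xR^2z. Set V(φ) to the set of worlds R-reachable from y in exactly 3 steps. Then □^3φ holds at y, so the antecedent holds at x; validity forces ◇^0φ at z, giving a w with zR^0w and yR^3w.
First-order correspondent: ∀x ∀z (xR²z → ∃w (xR³w ∧ z = w)).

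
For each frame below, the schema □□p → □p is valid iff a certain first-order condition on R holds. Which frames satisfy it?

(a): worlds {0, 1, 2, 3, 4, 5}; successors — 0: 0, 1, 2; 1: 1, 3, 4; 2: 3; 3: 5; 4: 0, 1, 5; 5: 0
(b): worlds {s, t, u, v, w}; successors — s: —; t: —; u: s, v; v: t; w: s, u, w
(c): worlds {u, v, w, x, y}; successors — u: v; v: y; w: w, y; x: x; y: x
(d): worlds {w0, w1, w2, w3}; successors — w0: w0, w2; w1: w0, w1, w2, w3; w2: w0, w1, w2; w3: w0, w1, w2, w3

(d)

This is the axiom for density; its first-order frame correspondent is ∀x ∀y (Rxy → ∃z (Rxz ∧ Rzy)).
(a): fails — R45 but no z with R4z and Rz5.
(b): fails — Ruv but no z with Ruz and Rzv.
(c): fails — Ruv but no z with Ruz and Rzv.
(d): holds.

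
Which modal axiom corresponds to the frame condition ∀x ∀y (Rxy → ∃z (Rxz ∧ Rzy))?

A defining formula is □□p → □p (the C4 axiom).
Suppose □□p→□p is valid. Take Rxy and set V(p)={w : xR²w}. Then □□p at x, so □p at x, so p at y, i.e. ∃z(Rxz∧Rzy).

□□p → □p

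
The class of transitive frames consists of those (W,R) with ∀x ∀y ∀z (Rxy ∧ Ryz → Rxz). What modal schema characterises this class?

A defining formula is □r → □□r (the 4 axiom).

□r → □□r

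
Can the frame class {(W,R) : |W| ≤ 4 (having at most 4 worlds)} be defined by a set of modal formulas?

Any modally definable frame class is closed under disjoint unions.
Any modal formula valid on each of 5 disjoint one-world frames is valid on their disjoint union (validity is preserved under disjoint unions). Each one-world frame has |W|=1≤4, but the union has |W|=5.
So no modal formula (or set of formulas) defines exactly the |W|≤4 frames.

No — not modally definable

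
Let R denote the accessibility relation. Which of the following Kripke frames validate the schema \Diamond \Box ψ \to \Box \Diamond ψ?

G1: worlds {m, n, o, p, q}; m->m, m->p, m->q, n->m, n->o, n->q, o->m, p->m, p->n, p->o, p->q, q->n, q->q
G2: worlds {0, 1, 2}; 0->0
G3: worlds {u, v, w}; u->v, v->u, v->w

The schema corresponds to convergence: \forall x \forall y \forall z (Rxy \wedge Rxz \to \exists w (Ryw \wedge Rzw)).
G1: fails — Rno and Rnq but o and q have no common successor.
G2: satisfies the condition.
G3: fails — Rvu and Rvw but u and w have no common successor.
Valid on: G2.

G2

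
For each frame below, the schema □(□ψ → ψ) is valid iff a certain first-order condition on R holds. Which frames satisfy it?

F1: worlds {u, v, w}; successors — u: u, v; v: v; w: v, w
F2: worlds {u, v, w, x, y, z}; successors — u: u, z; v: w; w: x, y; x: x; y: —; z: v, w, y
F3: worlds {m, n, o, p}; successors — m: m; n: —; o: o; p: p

F1, F3

The schema corresponds to shift-reflexivity: ∀x ∀y (Rxy → Ryy).
F1: satisfies the condition.
F2: fails — Ruz but not Rzz.
F3: satisfies the condition.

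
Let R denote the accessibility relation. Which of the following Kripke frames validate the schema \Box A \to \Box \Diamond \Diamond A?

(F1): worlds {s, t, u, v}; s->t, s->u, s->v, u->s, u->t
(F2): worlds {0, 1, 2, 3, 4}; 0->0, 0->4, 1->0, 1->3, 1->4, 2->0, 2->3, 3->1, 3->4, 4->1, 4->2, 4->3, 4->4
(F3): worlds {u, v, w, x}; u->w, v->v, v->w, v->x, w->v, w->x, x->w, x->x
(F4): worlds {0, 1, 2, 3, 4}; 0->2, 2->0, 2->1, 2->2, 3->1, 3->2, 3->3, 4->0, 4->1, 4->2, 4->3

Frame correspondent (Sahlqvist): \forall x \forall z (xRz \to \exists w (xRw \wedge z R^2 w)) — i.e. a generalized confluence (Geach) condition.
(F1): fails — sRt but no w with sRw and tR²w.
(F2): satisfies the condition.
(F3): satisfies the condition.
(F4): fails — 2R1 but no w with 2Rw and 1R²w.

(F2), (F3)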